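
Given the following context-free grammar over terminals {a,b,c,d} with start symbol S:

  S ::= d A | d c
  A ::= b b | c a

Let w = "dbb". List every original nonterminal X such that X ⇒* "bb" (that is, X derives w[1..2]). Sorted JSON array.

CNF form of G:
  S -> T3 A | T3 T1
  A -> T0 T0 | T1 T2
  T0 -> b
  T1 -> c
  T2 -> a
  T3 -> d

CYK fill — only the sub-triangle for w[1..2]:
  cell(1,1) b: {T0}  orig:{}
  cell(2,2) b: {T0}  orig:{}
  cell(1,2) bb: {A}

Original NTs in T[1,2] deriving "bb": ["A"]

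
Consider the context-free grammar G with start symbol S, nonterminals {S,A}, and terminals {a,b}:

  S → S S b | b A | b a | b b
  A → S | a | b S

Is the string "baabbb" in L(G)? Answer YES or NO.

CNF form of G:
  S -> S X3 | T0 A | T0 T0 | T0 T1
  A -> S X2 | T0 A | T0 S | T0 T0 | T0 T1 | a
  T0 -> b
  T1 -> a
  X2 -> S T0
  X3 -> S T0

Fill CYK table bottom-up:
  [0..0]={T0}  "b"  orig:{}
  [1..1]={A,T1}  "a"  orig:{A}
  [2..2]={A,T1}  "a"  orig:{A}
  [3..3]={T0}  "b"  orig:{}
  [4..4]={T0}  "b"  orig:{}
  [5..5]={T0}  "b"  orig:{}
  [0..1]={A,S}  "ba"
  [1..2]=∅  "aa"
  [2..3]=∅  "ab"
  [3..4]={A,S}  "bb"
  [4..5]={A,S}  "bb"
  [0..2]=∅  "baa"
  [1..3]=∅  "aab"
  [2..4]=∅  "abb"
  [3..5]={A,S,X2,X3}  "bbb"  orig:{A,S}
  [0..3]=∅  "baab"
  [1..4]=∅  "aabb"
  [2..5]=∅  "abbb"
  [0..4]=∅  "baabb"
  [1..5]=∅  "aabbb"
  [0..5]=∅  "baabbb"

S ∉ T[0,5] ⇒ NO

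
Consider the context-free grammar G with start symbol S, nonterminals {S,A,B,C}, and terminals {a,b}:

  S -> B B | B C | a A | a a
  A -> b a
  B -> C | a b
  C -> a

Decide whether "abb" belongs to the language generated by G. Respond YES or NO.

CNF form of G:
  S -> B B | B C | T1 A | T1 T1
  A -> T0 T1
  B -> T1 T0 | a
  C -> a
  T0 -> b
  T1 -> a

CYK table (by increasing span):
  T[0,0] 'a' = {B,C,T1}  orig:{B,C}
  T[1,1] 'b' = {T0}  orig:{}
  T[2,2] 'b' = {T0}  orig:{}
  T[0,1] 'ab' = {B}
  T[1,2] 'bb' = ∅
  T[0,2] 'abb' = ∅

S ∉ T[0,2] ⇒ NO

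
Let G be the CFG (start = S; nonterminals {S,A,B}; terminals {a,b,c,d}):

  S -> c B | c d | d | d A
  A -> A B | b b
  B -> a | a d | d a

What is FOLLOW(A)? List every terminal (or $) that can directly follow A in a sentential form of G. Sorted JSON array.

Compute FIRST by fixpoint:
iter 1:
  A via A→b b: +{b}
  B via B→a: +{a}
  B via B→d a: +{d}
  S via S→c B: +{c}
  S via S→d: +{d}
  FIRST(S)={c,d}  FIRST(A)={b}  FIRST(B)={a,d}
iter 2: done
  FIRST(S)={c,d}  FIRST(A)={b}  FIRST(B)={a,d}

FOLLOW sets:
initialize: $ ∈ FOLLOW(S)
round 1:
  A→A B: FOLLOW(A) ⊇ FIRST(B) = {a,d}; new: +{a,d}
  A→A B: FOLLOW(B) ⊇ FOLLOW(A) ⊇ {a,d}; new: +{a,d}
  S→c B: FOLLOW(B) ⊇ FOLLOW(S) ⊇ {$}; new: +{$}
  S→d A: FOLLOW(A) ⊇ FOLLOW(S) ⊇ {$}; new: +{$}
  FOLLOW[S]={$}  FOLLOW[A]={$,a,d}  FOLLOW[B]={$,a,d}
round 2: — fixpoint
  FOLLOW[S]={$}  FOLLOW[A]={$,a,d}  FOLLOW[B]={$,a,d}

FOLLOW(A) = ["$", "a", "d"]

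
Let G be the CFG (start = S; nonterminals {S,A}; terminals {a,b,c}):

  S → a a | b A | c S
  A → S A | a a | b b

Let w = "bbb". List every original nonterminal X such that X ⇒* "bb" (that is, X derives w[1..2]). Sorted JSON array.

Convert to CNF:
  S -> T0 T0 | T1 A | T2 S
  A -> S A | T0 T0 | T1 T1
  T0 -> a
  T1 -> b
  T2 -> c

CYK fill — only the sub-triangle for w[1..2]:
  T[1,1] 'b' = {T1}  orig:{}
  T[2,2] 'b' = {T1}  orig:{}
  T[1,2] 'bb' = {A}

Original NTs in T[1,2] deriving "bb": ["A"]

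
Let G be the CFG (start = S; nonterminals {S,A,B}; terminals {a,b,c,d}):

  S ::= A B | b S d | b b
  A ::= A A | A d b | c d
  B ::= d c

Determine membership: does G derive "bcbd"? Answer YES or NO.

CNF form of G:
  S -> A B | T1 T1 | T1 X4
  A -> A A | A X3 | T2 T0
  B -> T0 T2
  T0 -> d
  T1 -> b
  T2 -> c
  X3 -> T0 T1
  X4 -> S T0

Fill CYK table bottom-up:
  [0..0]={T1}  "b"  orig:{}
  [1..1]={T2}  "c"  orig:{}
  [2..2]={T1}  "b"  orig:{}
  [3..3]={T0}  "d"  orig:{}
  [0..1]=∅  "bc"
  [1..2]=∅  "cb"
  [2..3]=∅  "bd"
  [0..2]=∅  "bcb"
  [1..3]=∅  "cbd"
  [0..3]=∅  "bcbd"

S ∉ T[0,3] ⇒ NO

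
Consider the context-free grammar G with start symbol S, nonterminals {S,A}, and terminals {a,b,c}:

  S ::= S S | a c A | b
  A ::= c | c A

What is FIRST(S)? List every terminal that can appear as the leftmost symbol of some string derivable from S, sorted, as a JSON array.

FIRST iteration:
[1]
  A via A→c: +{c}
  S via S→a c A: +{a}
  S via S→b: +{b}
  S: {a,b}  A: {c}
[2] — fixpoint
  S: {a,b}  A: {c}

FIRST(S) = ["a", "b"]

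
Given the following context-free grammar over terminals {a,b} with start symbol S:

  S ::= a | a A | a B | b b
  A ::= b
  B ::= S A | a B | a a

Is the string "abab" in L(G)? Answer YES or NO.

CNF form of G:
  S -> T0 A | T0 B | T1 T1 | a
  A -> b
  B -> S A | T0 B | T0 T0
  T0 -> a
  T1 -> b

CYK fill:
  T[0,0] 'a' = {S,T0}  orig:{S}
  T[1,1] 'b' = {A,T1}  orig:{A}
  T[2,2] 'a' = {S,T0}  orig:{S}
  T[3,3] 'b' = {A,T1}  orig:{A}
  T[0,1] 'ab' = {B,S}
  T[1,2] 'ba' = ∅
  T[2,3] 'ab' = {B,S}
  T[0,2] 'aba' = ∅
  T[1,3] 'bab' = ∅
  T[0,3] 'abab' = ∅

S ∉ T[0,3] ⇒ NO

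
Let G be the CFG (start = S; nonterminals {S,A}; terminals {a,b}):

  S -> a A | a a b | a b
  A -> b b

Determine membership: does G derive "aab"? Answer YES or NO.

CNF form of G:
  S -> T1 A | T1 T0 | T1 X2
  A -> T0 T0
  T0 -> b
  T1 -> a
  X2 -> T1 T0

CYK table (by increasing span):
  cell(0,0) a: {T1}  orig:{}
  cell(1,1) a: {T1}  orig:{}
  cell(2,2) b: {T0}  orig:{}
  cell(0,1) aa: ∅
  cell(1,2) ab: {S,X2}  orig:{S}
  cell(0,2) aab: {S}

S ∈ T[0,2] ⇒ YES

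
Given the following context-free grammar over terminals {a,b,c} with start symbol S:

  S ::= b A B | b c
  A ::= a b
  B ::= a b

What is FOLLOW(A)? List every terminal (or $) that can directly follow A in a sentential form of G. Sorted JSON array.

FIRST sets, iterate to fixpoint:
round 1:
  A via A→a b: +{a}
  B via B→a b: +{a}
  S via S→b A B: +{b}
  FIRST[S]={b}  FIRST[A]={a}  FIRST[B]={a}
round 2: (no change)
  FIRST[S]={b}  FIRST[A]={a}  FIRST[B]={a}

FOLLOW sets:
FOLLOW(S) := {$}
pass 1:
  S→b A B: FOLLOW(A) ⊇ FIRST(B) = {a}; new: +{a}
  S→b A B: FOLLOW(B) ⊇ FOLLOW(S) ⊇ {$}; new: +{$}
  S: {$}  A: {a}  B: {$}
pass 2: done
  S: {$}  A: {a}  B: {$}

FOLLOW(A) = ["a"]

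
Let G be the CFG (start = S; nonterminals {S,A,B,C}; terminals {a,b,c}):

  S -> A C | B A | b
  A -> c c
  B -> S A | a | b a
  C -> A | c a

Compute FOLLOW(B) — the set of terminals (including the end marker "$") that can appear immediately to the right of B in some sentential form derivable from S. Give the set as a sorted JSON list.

FIRST sets, iterate to fixpoint:
pass 1:
  A via A→c c: +{c}
  B via B→a: +{a}
  B via B→b a: +{b}
  C via C→A: +{c}
  S via S→A C: +{c}
  S via S→B A: +{a,b}
  FIRST(S)={a,b,c}  FIRST(A)={c}  FIRST(B)={a,b}  FIRST(C)={c}
pass 2:
  B via B→S A: +{c}
  FIRST(S)={a,b,c}  FIRST(A)={c}  FIRST(B)={a,b,c}  FIRST(C)={c}
pass 3: — fixpoint
  FIRST(S)={a,b,c}  FIRST(A)={c}  FIRST(B)={a,b,c}  FIRST(C)={c}

FOLLOW iteration:
FOLLOW(S) := {$}
[1]
  B→S A: FOLLOW(S) ⊇ FIRST(A) = {c}; new: +{c}
  S→A C: FOLLOW(A) ⊇ FIRST(C) = {c}; new: +{c}
  S→A C: FOLLOW(C) ⊇ FOLLOW(S) ⊇ {$,c}; new: +{$,c}
  S→B A: FOLLOW(B) ⊇ FIRST(A) = {c}; new: +{c}
  S→B A: FOLLOW(A) ⊇ FOLLOW(S) ⊇ {$,c}; new: +{$}
  S: {$,c}  A: {$,c}  B: {c}  C: {$,c}
[2] done
  S: {$,c}  A: {$,c}  B: {c}  C: {$,c}

FOLLOW(B) = ["c"]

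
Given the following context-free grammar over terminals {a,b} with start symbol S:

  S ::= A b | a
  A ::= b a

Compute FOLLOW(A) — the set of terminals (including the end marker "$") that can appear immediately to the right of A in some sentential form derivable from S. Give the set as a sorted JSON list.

FIRST iteration:
iter 1:
  A via A→b a: +{b}
  S via S→A b: +{b}
  S via S→a: +{a}
  FIRST(S)={a,b}  FIRST(A)={b}
iter 2: (stable)
  FIRST(S)={a,b}  FIRST(A)={b}

Compute FOLLOW by fixpoint:
FOLLOW(S) := {$}
pass 1:
  S→A b: FOLLOW(A) ⊇ FIRST(b) = {b}; new: +{b}
  FOLLOW[S]={$}  FOLLOW[A]={b}
pass 2: done
  FOLLOW[S]={$}  FOLLOW[A]={b}

FOLLOW(A) = ["b"]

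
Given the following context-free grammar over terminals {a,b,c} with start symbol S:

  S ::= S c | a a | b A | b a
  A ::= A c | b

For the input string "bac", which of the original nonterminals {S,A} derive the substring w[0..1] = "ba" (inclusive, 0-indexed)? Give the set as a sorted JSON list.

Convert to CNF:
  S -> S T0 | T1 T1 | T2 A | T2 T1
  A -> A T0 | b
  T0 -> c
  T1 -> a
  T2 -> b

CYK fill (cells [i..j] with 0 ≤ i ≤ j ≤ 1 only):
  T[0,0] 'b' = {A,T2}  orig:{A}
  T[1,1] 'a' = {T1}  orig:{}
  T[0,1] 'ba' = {S}

Original NTs in T[0,1] deriving "ba": ["S"]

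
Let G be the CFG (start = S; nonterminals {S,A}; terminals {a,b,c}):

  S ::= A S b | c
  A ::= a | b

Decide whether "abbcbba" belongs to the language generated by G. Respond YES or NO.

Convert to CNF:
  S -> A X1 | c
  A -> a | b
  T0 -> b
  X1 -> S T0

CYK table (by increasing span):
  T[0,0] 'a' = {A}
  T[1,1] 'b' = {A,T0}  orig:{A}
  T[2,2] 'b' = {A,T0}  orig:{A}
  T[3,3] 'c' = {S}
  T[4,4] 'b' = {A,T0}  orig:{A}
  T[5,5] 'b' = {A,T0}  orig:{A}
  T[6,6] 'a' = {A}
  T[0,1] 'ab' = ∅
  T[1,2] 'bb' = ∅
  T[2,3] 'bc' = ∅
  T[3,4] 'cb' = {X1}  orig:{}
  T[4,5] 'bb' = ∅
  T[5,6] 'ba' = ∅
  T[0,2] 'abb' = ∅
  T[1,3] 'bbc' = ∅
  T[2,4] 'bcb' = {S}
  T[3,5] 'cbb' = ∅
  T[4,6] 'bba' = ∅
  T[0,3] 'abbc' = ∅
  T[1,4] 'bbcb' = ∅
  T[2,5] 'bcbb' = {X1}  orig:{}
  T[3,6] 'cbba' = ∅
  T[0,4] 'abbcb' = ∅
  T[1,5] 'bbcbb' = {S}
  T[2,6] 'bcbba' = ∅
  T[0,5] 'abbcbb' = ∅
  T[1,6] 'bbcbba' = ∅
  T[0,6] 'abbcbba' = ∅

S ∉ T[0,6] ⇒ NO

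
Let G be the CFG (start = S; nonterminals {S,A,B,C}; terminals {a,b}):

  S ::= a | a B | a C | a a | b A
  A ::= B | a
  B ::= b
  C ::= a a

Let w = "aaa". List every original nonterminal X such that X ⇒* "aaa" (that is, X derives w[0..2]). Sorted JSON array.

Convert to CNF:
  S -> T0 B | T0 C | T0 T0 | T1 A | a
  A -> a | b
  B -> b
  C -> T0 T0
  T0 -> a
  T1 -> b

CYK fill, restricted to cells inside w[0..2]:
  cell(0,0) a: {A,S,T0}  orig:{A,S}
  cell(1,1) a: {A,S,T0}  orig:{A,S}
  cell(2,2) a: {A,S,T0}  orig:{A,S}
  cell(0,1) aa: {C,S}
  cell(1,2) aa: {C,S}
  cell(0,2) aaa: {S}

Original NTs in T[0,2] deriving "aaa": ["S"]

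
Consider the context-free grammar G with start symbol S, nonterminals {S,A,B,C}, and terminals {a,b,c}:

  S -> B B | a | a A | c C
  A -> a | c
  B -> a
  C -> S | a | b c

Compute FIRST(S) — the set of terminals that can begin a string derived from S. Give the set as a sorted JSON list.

Compute FIRST by fixpoint:
iter 1:
  A via A→a: +{a}
  A via A→c: +{c}
  B via B→a: +{a}
  C via C→a: +{a}
  C via C→b c: +{b}
  S via S→B B: +{a}
  S via S→c C: +{c}
  S: {a,c}  A: {a,c}  B: {a}  C: {a,b}
iter 2:
  C via C→S: +{c}
  S: {a,c}  A: {a,c}  B: {a}  C: {a,b,c}
iter 3: done
  S: {a,c}  A: {a,c}  B: {a}  C: {a,b,c}

FIRST(S) = ["a", "c"]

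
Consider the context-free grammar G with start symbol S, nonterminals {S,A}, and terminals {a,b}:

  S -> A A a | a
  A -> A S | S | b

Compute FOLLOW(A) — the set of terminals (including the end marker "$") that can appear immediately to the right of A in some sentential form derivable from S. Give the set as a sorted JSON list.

FIRST iteration:
pass 1:
  A via A→b: +{b}
  S via S→A A a: +{b}
  S via S→a: +{a}
  FIRST[S]={a,b}  FIRST[A]={b}
pass 2:
  A via A→S: +{a}
  FIRST[S]={a,b}  FIRST[A]={a,b}
pass 3: (stable)
  FIRST[S]={a,b}  FIRST[A]={a,b}

Compute FOLLOW by fixpoint:
seed FOLLOW(S) with $
[1]
  A→A S: FOLLOW(A) ⊇ FIRST(S) = {a,b}; new: +{a,b}
  A→A S: FOLLOW(S) ⊇ FOLLOW(A) ⊇ {a,b}; new: +{a,b}
  S: {$,a,b}  A: {a,b}
[2] — fixpoint
  S: {$,a,b}  A: {a,b}

FOLLOW(A) = ["a", "b"]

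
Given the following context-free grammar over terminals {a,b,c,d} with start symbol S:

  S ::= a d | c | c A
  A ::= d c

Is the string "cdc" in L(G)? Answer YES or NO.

Convert to CNF:
  S -> T1 A | T2 T0 | c
  A -> T0 T1
  T0 -> d
  T1 -> c
  T2 -> a

Fill CYK table bottom-up:
  T[0,0] 'c' = {S,T1}  orig:{S}
  T[1,1] 'd' = {T0}  orig:{}
  T[2,2] 'c' = {S,T1}  orig:{S}
  T[0,1] 'cd' = ∅
  T[1,2] 'dc' = {A}
  T[0,2] 'cdc' = {S}

S ∈ T[0,2] ⇒ YES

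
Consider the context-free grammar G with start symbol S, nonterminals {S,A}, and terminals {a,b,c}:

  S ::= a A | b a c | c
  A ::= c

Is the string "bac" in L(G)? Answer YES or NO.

Convert to CNF:
  S -> T0 A | T1 X3 | c
  A -> c
  T0 -> a
  T1 -> b
  T2 -> c
  X3 -> T0 T2

CYK table (by increasing span):
  T[0,0] 'b' = {T1}  orig:{}
  T[1,1] 'a' = {T0}  orig:{}
  T[2,2] 'c' = {A,S,T2}  orig:{A,S}
  T[0,1] 'ba' = ∅
  T[1,2] 'ac' = {S,X3}  orig:{S}
  T[0,2] 'bac' = {S}

S ∈ T[0,2] ⇒ YES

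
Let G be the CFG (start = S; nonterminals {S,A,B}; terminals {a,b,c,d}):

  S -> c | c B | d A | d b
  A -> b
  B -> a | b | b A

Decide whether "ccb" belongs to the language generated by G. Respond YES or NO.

Convert to CNF:
  S -> T1 B | T2 A | T2 T0 | c
  A -> b
  B -> T0 A | a | b
  T0 -> b
  T1 -> c
  T2 -> d

CYK fill:
  cell(0,0) c: {S,T1}  orig:{S}
  cell(1,1) c: {S,T1}  orig:{S}
  cell(2,2) b: {A,B,T0}  orig:{A,B}
  cell(0,1) cc: ∅
  cell(1,2) cb: {S}
  cell(0,2) ccb: ∅

S ∉ T[0,2] ⇒ NO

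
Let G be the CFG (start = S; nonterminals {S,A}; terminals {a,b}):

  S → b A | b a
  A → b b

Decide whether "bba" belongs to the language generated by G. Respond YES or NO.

Convert to CNF:
  S -> T0 A | T0 T1
  A -> T0 T0
  T0 -> b
  T1 -> a

CYK table (by increasing span):
  T[0,0] 'b' = {T0}  orig:{}
  T[1,1] 'b' = {T0}  orig:{}
  T[2,2] 'a' = {T1}  orig:{}
  T[0,1] 'bb' = {A}
  T[1,2] 'ba' = {S}
  T[0,2] 'bba' = ∅

S ∉ T[0,2] ⇒ NO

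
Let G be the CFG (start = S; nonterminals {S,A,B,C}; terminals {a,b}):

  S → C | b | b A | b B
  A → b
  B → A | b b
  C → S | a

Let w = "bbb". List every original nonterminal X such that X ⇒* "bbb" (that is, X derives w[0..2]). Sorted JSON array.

Convert to CNF:
  S -> T0 A | T0 B | a | b
  A -> b
  B -> T0 T0 | b
  C -> T0 A | T0 B | a | b
  T0 -> b

Fill CYK table bottom-up, restricted to cells inside w[0..2]:
  T[0,0] 'b' = {A,B,C,S,T0}  orig:{A,B,C,S}
  T[1,1] 'b' = {A,B,C,S,T0}  orig:{A,B,C,S}
  T[2,2] 'b' = {A,B,C,S,T0}  orig:{A,B,C,S}
  T[0,1] 'bb' = {B,C,S}
  T[1,2] 'bb' = {B,C,S}
  T[0,2] 'bbb' = {C,S}

Original NTs in T[0,2] deriving "bbb": ["C", "S"]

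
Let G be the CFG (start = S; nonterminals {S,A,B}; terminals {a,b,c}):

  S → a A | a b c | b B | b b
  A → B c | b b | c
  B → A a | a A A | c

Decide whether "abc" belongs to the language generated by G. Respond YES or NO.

Convert to CNF:
  S -> T1 B | T1 T1 | T2 A | T2 X4
  A -> B T0 | T1 T1 | c
  B -> A T2 | T2 X3 | c
  T0 -> c
  T1 -> b
  T2 -> a
  X3 -> A A
  X4 -> T1 T0

CYK table (by increasing span):
  [0..0]={T2}  "a"  orig:{}
  [1..1]={T1}  "b"  orig:{}
  [2..2]={A,B,T0}  "c"  orig:{A,B}
  [0..1]=∅  "ab"
  [1..2]={S,X4}  "bc"  orig:{S}
  [0..2]={S}  "abc"

S ∈ T[0,2] ⇒ YES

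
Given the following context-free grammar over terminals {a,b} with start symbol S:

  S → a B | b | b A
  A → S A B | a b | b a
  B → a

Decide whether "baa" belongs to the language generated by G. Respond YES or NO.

CNF form of G:
  S -> T0 B | T1 A | b
  A -> S X2 | T0 T1 | T1 T0
  B -> a
  T0 -> a
  T1 -> b
  X2 -> A B

CYK fill:
  T[0,0] 'b' = {S,T1}  orig:{S}
  T[1,1] 'a' = {B,T0}  orig:{B}
  T[2,2] 'a' = {B,T0}  orig:{B}
  T[0,1] 'ba' = {A}
  T[1,2] 'aa' = {S}
  T[0,2] 'baa' = {X2}  orig:{}

S ∉ T[0,2] ⇒ NO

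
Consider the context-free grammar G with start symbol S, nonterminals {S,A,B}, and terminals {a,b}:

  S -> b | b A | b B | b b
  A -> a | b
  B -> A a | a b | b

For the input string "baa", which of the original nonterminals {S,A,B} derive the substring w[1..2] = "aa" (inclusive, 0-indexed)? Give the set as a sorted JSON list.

CNF form of G:
  S -> T1 A | T1 B | T1 T1 | b
  A -> a | b
  B -> A T0 | T0 T1 | b
  T0 -> a
  T1 -> b

CYK table (by increasing span) — only the sub-triangle for w[1..2]:
  cell(1,1) a: {A,T0}  orig:{A}
  cell(2,2) a: {A,T0}  orig:{A}
  cell(1,2) aa: {B}

Original NTs in T[1,2] deriving "aa": ["B"]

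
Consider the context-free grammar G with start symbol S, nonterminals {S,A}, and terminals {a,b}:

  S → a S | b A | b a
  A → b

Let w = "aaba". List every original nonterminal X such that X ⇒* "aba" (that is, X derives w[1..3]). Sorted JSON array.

Convert to CNF:
  S -> T0 S | T1 A | T1 T0
  A -> b
  T0 -> a
  T1 -> b

Fill CYK table bottom-up — only the sub-triangle for w[1..3]:
  T[1,1] 'a' = {T0}  orig:{}
  T[2,2] 'b' = {A,T1}  orig:{A}
  T[3,3] 'a' = {T0}  orig:{}
  T[1,2] 'ab' = ∅
  T[2,3] 'ba' = {S}
  T[1,3] 'aba' = {S}

Original NTs in T[1,3] deriving "aba": ["S"]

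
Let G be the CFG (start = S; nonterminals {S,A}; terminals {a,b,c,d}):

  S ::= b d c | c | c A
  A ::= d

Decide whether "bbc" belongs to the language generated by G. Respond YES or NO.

CNF form of G:
  S -> T0 X3 | T2 A | c
  A -> d
  T0 -> b
  T1 -> d
  T2 -> c
  X3 -> T1 T2

Fill CYK table bottom-up:
  [0..0]={T0}  "b"  orig:{}
  [1..1]={T0}  "b"  orig:{}
  [2..2]={S,T2}  "c"  orig:{S}
  [0..1]=∅  "bb"
  [1..2]=∅  "bc"
  [0..2]=∅  "bbc"

S ∉ T[0,2] ⇒ NO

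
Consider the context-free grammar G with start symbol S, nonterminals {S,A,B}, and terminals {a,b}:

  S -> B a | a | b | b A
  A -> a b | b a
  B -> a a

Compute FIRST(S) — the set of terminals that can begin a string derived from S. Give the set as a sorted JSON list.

FIRST iteration:
pass 1:
  A via A→a b: +{a}
  A via A→b a: +{b}
  B via B→a a: +{a}
  S via S→B a: +{a}
  S via S→b: +{b}
  S: {a,b}  A: {a,b}  B: {a}
pass 2: (no change)
  S: {a,b}  A: {a,b}  B: {a}

FIRST(S) = ["a", "b"]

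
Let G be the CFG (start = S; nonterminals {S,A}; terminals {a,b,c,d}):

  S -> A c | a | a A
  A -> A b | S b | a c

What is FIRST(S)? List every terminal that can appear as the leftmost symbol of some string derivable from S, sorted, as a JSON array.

Compute FIRST by fixpoint:
pass 1:
  A via A→a c: +{a}
  S via S→A c: +{a}
  FIRST[S]={a}  FIRST[A]={a}
pass 2: (no change)
  FIRST[S]={a}  FIRST[A]={a}

FIRST(S) = ["a"]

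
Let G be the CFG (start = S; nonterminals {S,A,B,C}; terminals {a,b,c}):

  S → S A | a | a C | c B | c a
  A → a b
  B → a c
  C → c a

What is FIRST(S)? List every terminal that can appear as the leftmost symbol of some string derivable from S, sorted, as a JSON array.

Compute FIRST by fixpoint:
iter 1:
  A via A→a b: +{a}
  B via B→a c: +{a}
  C via C→c a: +{c}
  S via S→a: +{a}
  S via S→c B: +{c}
  FIRST(S)={a,c}  FIRST(A)={a}  FIRST(B)={a}  FIRST(C)={c}
iter 2: done
  FIRST(S)={a,c}  FIRST(A)={a}  FIRST(B)={a}  FIRST(C)={c}

FIRST(S) = ["a", "c"]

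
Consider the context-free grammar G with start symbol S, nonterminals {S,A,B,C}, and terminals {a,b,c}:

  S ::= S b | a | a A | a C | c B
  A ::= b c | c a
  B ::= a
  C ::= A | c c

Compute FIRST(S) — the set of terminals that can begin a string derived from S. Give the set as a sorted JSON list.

Compute FIRST by fixpoint:
[1]
  A via A→b c: +{b}
  A via A→c a: +{c}
  B via B→a: +{a}
  C via C→A: +{b,c}
  S via S→a: +{a}
  S via S→c B: +{c}
  FIRST(S)={a,c}  FIRST(A)={b,c}  FIRST(B)={a}  FIRST(C)={b,c}
[2] (stable)
  FIRST(S)={a,c}  FIRST(A)={b,c}  FIRST(B)={a}  FIRST(C)={b,c}

FIRST(S) = ["a", "c"]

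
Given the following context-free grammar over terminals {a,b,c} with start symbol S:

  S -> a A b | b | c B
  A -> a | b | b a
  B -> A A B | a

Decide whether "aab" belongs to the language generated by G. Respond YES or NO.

CNF form of G:
  S -> T1 X4 | T2 B | b
  A -> T0 T1 | a | b
  B -> A X3 | a
  T0 -> b
  T1 -> a
  T2 -> c
  X3 -> A B
  X4 -> A T0

CYK fill:
  T[0,0] 'a' = {A,B,T1}  orig:{A,B}
  T[1,1] 'a' = {A,B,T1}  orig:{A,B}
  T[2,2] 'b' = {A,S,T0}  orig:{A,S}
  T[0,1] 'aa' = {X3}  orig:{}
  T[1,2] 'ab' = {X4}  orig:{}
  T[0,2] 'aab' = {S}

S ∈ T[0,2] ⇒ YES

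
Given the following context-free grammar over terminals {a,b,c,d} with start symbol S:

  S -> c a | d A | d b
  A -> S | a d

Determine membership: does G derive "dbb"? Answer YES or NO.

CNF form of G:
  S -> T1 A | T1 T3 | T2 T0
  A -> T0 T1 | T1 A | T1 T3 | T2 T0
  T0 -> a
  T1 -> d
  T2 -> c
  T3 -> b

CYK fill:
  cell(0,0) d: {T1}  orig:{}
  cell(1,1) b: {T3}  orig:{}
  cell(2,2) b: {T3}  orig:{}
  cell(0,1) db: {A,S}
  cell(1,2) bb: ∅
  cell(0,2) dbb: ∅

S ∉ T[0,2] ⇒ NO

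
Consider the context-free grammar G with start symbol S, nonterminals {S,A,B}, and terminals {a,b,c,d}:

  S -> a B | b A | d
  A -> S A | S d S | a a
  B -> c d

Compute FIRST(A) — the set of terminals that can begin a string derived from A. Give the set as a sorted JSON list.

FIRST sets, iterate to fixpoint:
[1]
  A via A→a a: +{a}
  B via B→c d: +{c}
  S via S→a B: +{a}
  S via S→b A: +{b}
  S via S→d: +{d}
  FIRST(S)={a,b,d}  FIRST(A)={a}  FIRST(B)={c}
[2]
  A via A→S A: +{b,d}
  FIRST(S)={a,b,d}  FIRST(A)={a,b,d}  FIRST(B)={c}
[3] done
  FIRST(S)={a,b,d}  FIRST(A)={a,b,d}  FIRST(B)={c}

FIRST(A) = ["a", "b", "d"]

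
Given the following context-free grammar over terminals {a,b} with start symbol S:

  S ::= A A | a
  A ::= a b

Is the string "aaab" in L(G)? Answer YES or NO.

Convert to CNF:
  S -> A A | a
  A -> T0 T1
  T0 -> a
  T1 -> b

Fill CYK table bottom-up:
  [0..0]={S,T0}  "a"  orig:{S}
  [1..1]={S,T0}  "a"  orig:{S}
  [2..2]={S,T0}  "a"  orig:{S}
  [3..3]={T1}  "b"  orig:{}
  [0..1]=∅  "aa"
  [1..2]=∅  "aa"
  [2..3]={A}  "ab"
  [0..2]=∅  "aaa"
  [1..3]=∅  "aab"
  [0..3]=∅  "aaab"

S ∉ T[0,3] ⇒ NO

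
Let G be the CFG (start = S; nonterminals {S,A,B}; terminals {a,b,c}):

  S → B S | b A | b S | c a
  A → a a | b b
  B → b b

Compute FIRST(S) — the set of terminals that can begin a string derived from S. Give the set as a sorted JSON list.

FIRST iteration:
pass 1:
  A via A→a a: +{a}
  A via A→b b: +{b}
  B via B→b b: +{b}
  S via S→B S: +{b}
  S via S→c a: +{c}
  S: {b,c}  A: {a,b}  B: {b}
pass 2: — fixpoint
  S: {b,c}  A: {a,b}  B: {b}

FIRST(S) = ["b", "c"]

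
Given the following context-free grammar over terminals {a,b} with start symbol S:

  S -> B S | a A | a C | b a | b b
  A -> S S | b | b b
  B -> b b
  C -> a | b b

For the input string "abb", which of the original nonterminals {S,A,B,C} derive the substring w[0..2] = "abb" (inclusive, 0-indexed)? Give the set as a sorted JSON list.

CNF form of G:
  S -> B S | T0 T0 | T0 T1 | T1 A | T1 C
  A -> S S | T0 T0 | b
  B -> T0 T0
  C -> T0 T0 | a
  T0 -> b
  T1 -> a

Fill CYK table bottom-up, restricted to cells inside w[0..2]:
  [0..0]={C,T1}  "a"  orig:{C}
  [1..1]={A,T0}  "b"  orig:{A}
  [2..2]={A,T0}  "b"  orig:{A}
  [0..1]={S}  "ab"
  [1..2]={A,B,C,S}  "bb"
  [0..2]={S}  "abb"

Original NTs in T[0,2] deriving "abb": ["S"]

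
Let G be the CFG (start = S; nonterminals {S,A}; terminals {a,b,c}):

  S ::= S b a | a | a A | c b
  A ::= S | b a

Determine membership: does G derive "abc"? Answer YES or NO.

CNF form of G:
  S -> S X4 | T1 A | T2 T0 | a
  A -> S X3 | T0 T1 | T1 A | T2 T0 | a
  T0 -> b
  T1 -> a
  T2 -> c
  X3 -> T0 T1
  X4 -> T0 T1

Fill CYK table bottom-up:
  cell(0,0) a: {A,S,T1}  orig:{A,S}
  cell(1,1) b: {T0}  orig:{}
  cell(2,2) c: {T2}  orig:{}
  cell(0,1) ab: ∅
  cell(1,2) bc: ∅
  cell(0,2) abc: ∅

S ∉ T[0,2] ⇒ NO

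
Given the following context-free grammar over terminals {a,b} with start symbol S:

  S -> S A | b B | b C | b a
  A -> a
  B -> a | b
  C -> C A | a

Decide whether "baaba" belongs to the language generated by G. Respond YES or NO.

CNF form of G:
  S -> S A | T0 B | T0 C | T0 T1
  A -> a
  B -> a | b
  C -> C A | a
  T0 -> b
  T1 -> a

CYK table (by increasing span):
  T[0,0] 'b' = {B,T0}  orig:{B}
  T[1,1] 'a' = {A,B,C,T1}  orig:{A,B,C}
  T[2,2] 'a' = {A,B,C,T1}  orig:{A,B,C}
  T[3,3] 'b' = {B,T0}  orig:{B}
  T[4,4] 'a' = {A,B,C,T1}  orig:{A,B,C}
  T[0,1] 'ba' = {S}
  T[1,2] 'aa' = {C}
  T[2,3] 'ab' = ∅
  T[3,4] 'ba' = {S}
  T[0,2] 'baa' = {S}
  T[1,3] 'aab' = ∅
  T[2,4] 'aba' = ∅
  T[0,3] 'baab' = ∅
  T[1,4] 'aaba' = ∅
  T[0,4] 'baaba' = ∅

S ∉ T[0,4] ⇒ NO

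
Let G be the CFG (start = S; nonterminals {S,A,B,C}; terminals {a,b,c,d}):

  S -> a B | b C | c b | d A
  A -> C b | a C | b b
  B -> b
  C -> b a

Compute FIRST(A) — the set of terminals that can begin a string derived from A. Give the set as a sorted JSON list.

FIRST iteration:
round 1:
  A via A→a C: +{a}
  A via A→b b: +{b}
  B via B→b: +{b}
  C via C→b a: +{b}
  S via S→a B: +{a}
  S via S→b C: +{b}
  S via S→c b: +{c}
  S via S→d A: +{d}
  FIRST[S]={a,b,c,d}  FIRST[A]={a,b}  FIRST[B]={b}  FIRST[C]={b}
round 2: (stable)
  FIRST[S]={a,b,c,d}  FIRST[A]={a,b}  FIRST[B]={b}  FIRST[C]={b}

FIRST(A) = ["a", "b"]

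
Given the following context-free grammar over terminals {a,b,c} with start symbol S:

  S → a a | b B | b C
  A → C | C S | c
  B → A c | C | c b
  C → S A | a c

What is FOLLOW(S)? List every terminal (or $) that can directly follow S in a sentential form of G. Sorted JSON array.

FIRST iteration:
[1]
  A via A→c: +{c}
  B via B→A c: +{c}
  C via C→a c: +{a}
  S via S→a a: +{a}
  S via S→b B: +{b}
  S: {a,b}  A: {c}  B: {c}  C: {a}
[2]
  A via A→C: +{a}
  B via B→A c: +{a}
  C via C→S A: +{b}
  S: {a,b}  A: {a,c}  B: {a,c}  C: {a,b}
[3]
  A via A→C: +{b}
  B via B→A c: +{b}
  S: {a,b}  A: {a,b,c}  B: {a,b,c}  C: {a,b}
[4] (no change)
  S: {a,b}  A: {a,b,c}  B: {a,b,c}  C: {a,b}

FOLLOW sets:
initialize: $ ∈ FOLLOW(S)
[1]
  A→C S: FOLLOW(C) ⊇ FIRST(S) = {a,b}; new: +{a,b}
  B→A c: FOLLOW(A) ⊇ FIRST(c) = {c}; new: +{c}
  C→S A: FOLLOW(S) ⊇ FIRST(A) = {a,b,c}; new: +{a,b,c}
  C→S A: FOLLOW(A) ⊇ FOLLOW(C) ⊇ {a,b}; new: +{a,b}
  S→b B: FOLLOW(B) ⊇ FOLLOW(S) ⊇ {$,a,b,c}; new: +{$,a,b,c}
  S→b C: FOLLOW(C) ⊇ FOLLOW(S) ⊇ {$,a,b,c}; new: +{$,c}
  FOLLOW(S)={$,a,b,c}  FOLLOW(A)={a,b,c}  FOLLOW(B)={$,a,b,c}  FOLLOW(C)={$,a,b,c}
[2]
  C→S A: FOLLOW(A) ⊇ FOLLOW(C) ⊇ {$,a,b,c}; new: +{$}
  FOLLOW(S)={$,a,b,c}  FOLLOW(A)={$,a,b,c}  FOLLOW(B)={$,a,b,c}  FOLLOW(C)={$,a,b,c}
[3] (stable)
  FOLLOW(S)={$,a,b,c}  FOLLOW(A)={$,a,b,c}  FOLLOW(B)={$,a,b,c}  FOLLOW(C)={$,a,b,c}

FOLLOW(S) = ["$", "a", "b", "c"]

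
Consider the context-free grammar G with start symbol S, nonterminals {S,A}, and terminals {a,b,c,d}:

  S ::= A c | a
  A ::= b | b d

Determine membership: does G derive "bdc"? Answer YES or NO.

CNF form of G:
  S -> A T2 | a
  A -> T0 T1 | b
  T0 -> b
  T1 -> d
  T2 -> c

CYK fill:
  cell(0,0) b: {A,T0}  orig:{A}
  cell(1,1) d: {T1}  orig:{}
  cell(2,2) c: {T2}  orig:{}
  cell(0,1) bd: {A}
  cell(1,2) dc: ∅
  cell(0,2) bdc: {S}

S ∈ T[0,2] ⇒ YES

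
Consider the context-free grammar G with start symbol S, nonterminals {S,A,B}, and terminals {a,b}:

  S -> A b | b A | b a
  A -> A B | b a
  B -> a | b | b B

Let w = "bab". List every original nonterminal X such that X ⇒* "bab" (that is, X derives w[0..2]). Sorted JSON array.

CNF form of G:
  S -> A T0 | T0 A | T0 T1
  A -> A B | T0 T1
  B -> T0 B | a | b
  T0 -> b
  T1 -> a

CYK table (by increasing span) (cells [i..j] with 0 ≤ i ≤ j ≤ 2 only):
  [0..0]={B,T0}  "b"  orig:{B}
  [1..1]={B,T1}  "a"  orig:{B}
  [2..2]={B,T0}  "b"  orig:{B}
  [0..1]={A,B,S}  "ba"
  [1..2]=∅  "ab"
  [0..2]={A,S}  "bab"

Original NTs in T[0,2] deriving "bab": ["A", "S"]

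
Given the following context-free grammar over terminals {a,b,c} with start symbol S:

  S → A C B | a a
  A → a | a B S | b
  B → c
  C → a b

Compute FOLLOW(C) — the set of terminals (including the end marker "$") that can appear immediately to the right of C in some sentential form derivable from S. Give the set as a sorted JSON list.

Compute FIRST by fixpoint:
round 1:
  A via A→a: +{a}
  A via A→b: +{b}
  B via B→c: +{c}
  C via C→a b: +{a}
  S via S→A C B: +{a,b}
  FIRST[S]={a,b}  FIRST[A]={a,b}  FIRST[B]={c}  FIRST[C]={a}
round 2: (stable)
  FIRST[S]={a,b}  FIRST[A]={a,b}  FIRST[B]={c}  FIRST[C]={a}

FOLLOW iteration:
FOLLOW(S) := {$}
round 1:
  A→a B S: FOLLOW(B) ⊇ FIRST(S) = {a,b}; new: +{a,b}
  S→A C B: FOLLOW(A) ⊇ FIRST(C) = {a}; new: +{a}
  S→A C B: FOLLOW(C) ⊇ FIRST(B) = {c}; new: +{c}
  S→A C B: FOLLOW(B) ⊇ FOLLOW(S) ⊇ {$}; new: +{$}
  FOLLOW(S)={$}  FOLLOW(A)={a}  FOLLOW(B)={$,a,b}  FOLLOW(C)={c}
round 2:
  A→a B S: FOLLOW(S) ⊇ FOLLOW(A) ⊇ {a}; new: +{a}
  FOLLOW(S)={$,a}  FOLLOW(A)={a}  FOLLOW(B)={$,a,b}  FOLLOW(C)={c}
round 3: (stable)
  FOLLOW(S)={$,a}  FOLLOW(A)={a}  FOLLOW(B)={$,a,b}  FOLLOW(C)={c}

FOLLOW(C) = ["c"]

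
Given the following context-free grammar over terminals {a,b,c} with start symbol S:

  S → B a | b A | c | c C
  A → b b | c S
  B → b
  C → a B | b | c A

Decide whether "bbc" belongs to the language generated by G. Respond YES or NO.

Convert to CNF:
  S -> B T2 | T0 A | T1 C | c
  A -> T0 T0 | T1 S
  B -> b
  C -> T1 A | T2 B | b
  T0 -> b
  T1 -> c
  T2 -> a

CYK fill:
  [0..0]={B,C,T0}  "b"  orig:{B,C}
  [1..1]={B,C,T0}  "b"  orig:{B,C}
  [2..2]={S,T1}  "c"  orig:{S}
  [0..1]={A}  "bb"
  [1..2]=∅  "bc"
  [0..2]=∅  "bbc"

S ∉ T[0,2] ⇒ NO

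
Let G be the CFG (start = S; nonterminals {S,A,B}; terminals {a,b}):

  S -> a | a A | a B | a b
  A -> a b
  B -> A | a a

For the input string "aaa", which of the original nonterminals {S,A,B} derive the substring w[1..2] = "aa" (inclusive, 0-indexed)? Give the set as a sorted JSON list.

Convert to CNF:
  S -> T0 A | T0 B | T0 T1 | a
  A -> T0 T1
  B -> T0 T0 | T0 T1
  T0 -> a
  T1 -> b

Fill CYK table bottom-up — only the sub-triangle for w[1..2]:
  T[1,1] 'a' = {S,T0}  orig:{S}
  T[2,2] 'a' = {S,T0}  orig:{S}
  T[1,2] 'aa' = {B}

Original NTs in T[1,2] deriving "aa": ["B"]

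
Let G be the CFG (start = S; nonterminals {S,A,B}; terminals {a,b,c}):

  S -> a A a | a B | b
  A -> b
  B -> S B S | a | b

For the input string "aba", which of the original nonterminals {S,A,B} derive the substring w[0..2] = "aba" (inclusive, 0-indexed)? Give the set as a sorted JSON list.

Convert to CNF:
  S -> T0 B | T0 X2 | b
  A -> b
  B -> S X1 | a | b
  T0 -> a
  X1 -> B S
  X2 -> A T0

Fill CYK table bottom-up — only the sub-triangle for w[0..2]:
  T[0,0] 'a' = {B,T0}  orig:{B}
  T[1,1] 'b' = {A,B,S}
  T[2,2] 'a' = {B,T0}  orig:{B}
  T[0,1] 'ab' = {S,X1}  orig:{S}
  T[1,2] 'ba' = {X2}  orig:{}
  T[0,2] 'aba' = {S}

Original NTs in T[0,2] deriving "aba": ["S"]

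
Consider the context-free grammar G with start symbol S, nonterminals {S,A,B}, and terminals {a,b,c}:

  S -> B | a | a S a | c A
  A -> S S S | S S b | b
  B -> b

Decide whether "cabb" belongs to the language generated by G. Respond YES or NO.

Convert to CNF:
  S -> T1 X5 | T2 A | a | b
  A -> S X3 | S X4 | b
  B -> b
  T0 -> b
  T1 -> a
  T2 -> c
  X3 -> S S
  X4 -> S T0
  X5 -> S T1

CYK table (by increasing span):
  [0..0]={T2}  "c"  orig:{}
  [1..1]={S,T1}  "a"  orig:{S}
  [2..2]={A,B,S,T0}  "b"  orig:{A,B,S}
  [3..3]={A,B,S,T0}  "b"  orig:{A,B,S}
  [0..1]=∅  "ca"
  [1..2]={X3,X4}  "ab"  orig:{}
  [2..3]={X3,X4}  "bb"  orig:{}
  [0..2]=∅  "cab"
  [1..3]={A}  "abb"
  [0..3]={S}  "cabb"

S ∈ T[0,3] ⇒ YES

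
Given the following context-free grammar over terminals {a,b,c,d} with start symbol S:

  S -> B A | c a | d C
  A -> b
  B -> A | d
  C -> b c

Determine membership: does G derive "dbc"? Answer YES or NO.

CNF form of G:
  S -> B A | T1 T2 | T3 C
  A -> b
  B -> b | d
  C -> T0 T1
  T0 -> b
  T1 -> c
  T2 -> a
  T3 -> d

Fill CYK table bottom-up:
  [0..0]={B,T3}  "d"  orig:{B}
  [1..1]={A,B,T0}  "b"  orig:{A,B}
  [2..2]={T1}  "c"  orig:{}
  [0..1]={S}  "db"
  [1..2]={C}  "bc"
  [0..2]={S}  "dbc"

S ∈ T[0,2] ⇒ YES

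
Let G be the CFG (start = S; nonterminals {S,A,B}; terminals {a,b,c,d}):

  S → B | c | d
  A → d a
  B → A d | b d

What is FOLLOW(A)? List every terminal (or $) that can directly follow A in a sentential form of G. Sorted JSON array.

FIRST iteration:
[1]
  A via A→d a: +{d}
  B via B→A d: +{d}
  B via B→b d: +{b}
  S via S→B: +{b,d}
  S via S→c: +{c}
  FIRST(S)={b,c,d}  FIRST(A)={d}  FIRST(B)={b,d}
[2] done
  FIRST(S)={b,c,d}  FIRST(A)={d}  FIRST(B)={b,d}

FOLLOW sets:
seed FOLLOW(S) with $
round 1:
  B→A d: FOLLOW(A) ⊇ FIRST(d) = {d}; new: +{d}
  S→B: FOLLOW(B) ⊇ FOLLOW(S) ⊇ {$}; new: +{$}
  FOLLOW(S)={$}  FOLLOW(A)={d}  FOLLOW(B)={$}
round 2: (no change)
  FOLLOW(S)={$}  FOLLOW(A)={d}  FOLLOW(B)={$}

FOLLOW(A) = ["d"]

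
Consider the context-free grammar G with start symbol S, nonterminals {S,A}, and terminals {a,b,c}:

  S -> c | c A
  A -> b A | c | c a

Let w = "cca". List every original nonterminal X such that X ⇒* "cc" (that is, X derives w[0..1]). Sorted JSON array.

Convert to CNF:
  S -> T1 A | c
  A -> T0 A | T1 T2 | c
  T0 -> b
  T1 -> c
  T2 -> a

CYK fill, restricted to cells inside w[0..1]:
  [0..0]={A,S,T1}  "c"  orig:{A,S}
  [1..1]={A,S,T1}  "c"  orig:{A,S}
  [0..1]={S}  "cc"

Original NTs in T[0,1] deriving "cc": ["S"]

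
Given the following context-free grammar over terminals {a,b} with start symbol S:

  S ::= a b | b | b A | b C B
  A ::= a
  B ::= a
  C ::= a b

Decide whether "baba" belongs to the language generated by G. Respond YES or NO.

CNF form of G:
  S -> T0 T1 | T1 A | T1 X2 | b
  A -> a
  B -> a
  C -> T0 T1
  T0 -> a
  T1 -> b
  X2 -> C B

CYK fill:
  T[0,0] 'b' = {S,T1}  orig:{S}
  T[1,1] 'a' = {A,B,T0}  orig:{A,B}
  T[2,2] 'b' = {S,T1}  orig:{S}
  T[3,3] 'a' = {A,B,T0}  orig:{A,B}
  T[0,1] 'ba' = {S}
  T[1,2] 'ab' = {C,S}
  T[2,3] 'ba' = {S}
  T[0,2] 'bab' = ∅
  T[1,3] 'aba' = {X2}  orig:{}
  T[0,3] 'baba' = {S}

S ∈ T[0,3] ⇒ YES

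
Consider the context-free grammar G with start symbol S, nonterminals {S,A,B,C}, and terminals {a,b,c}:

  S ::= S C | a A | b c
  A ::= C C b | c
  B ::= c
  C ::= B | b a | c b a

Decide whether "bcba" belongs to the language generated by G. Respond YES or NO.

Convert to CNF:
  S -> S C | T0 T2 | T1 A
  A -> C X3 | c
  B -> c
  C -> T0 T1 | T2 X4 | c
  T0 -> b
  T1 -> a
  T2 -> c
  X3 -> C T0
  X4 -> T0 T1

CYK table (by increasing span):
  cell(0,0) b: {T0}  orig:{}
  cell(1,1) c: {A,B,C,T2}  orig:{A,B,C}
  cell(2,2) b: {T0}  orig:{}
  cell(3,3) a: {T1}  orig:{}
  cell(0,1) bc: {S}
  cell(1,2) cb: {X3}  orig:{}
  cell(2,3) ba: {C,X4}  orig:{C}
  cell(0,2) bcb: ∅
  cell(1,3) cba: {C}
  cell(0,3) bcba: {S}

S ∈ T[0,3] ⇒ YES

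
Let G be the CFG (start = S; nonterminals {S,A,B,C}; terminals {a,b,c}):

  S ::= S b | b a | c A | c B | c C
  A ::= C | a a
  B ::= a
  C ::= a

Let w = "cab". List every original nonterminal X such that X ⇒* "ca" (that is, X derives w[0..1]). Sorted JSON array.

Convert to CNF:
  S -> S T1 | T1 T0 | T2 A | T2 B | T2 C
  A -> T0 T0 | a
  B -> a
  C -> a
  T0 -> a
  T1 -> b
  T2 -> c

Fill CYK table bottom-up, restricted to cells inside w[0..1]:
  cell(0,0) c: {T2}  orig:{}
  cell(1,1) a: {A,B,C,T0}  orig:{A,B,C}
  cell(0,1) ca: {S}

Original NTs in T[0,1] deriving "ca": ["S"]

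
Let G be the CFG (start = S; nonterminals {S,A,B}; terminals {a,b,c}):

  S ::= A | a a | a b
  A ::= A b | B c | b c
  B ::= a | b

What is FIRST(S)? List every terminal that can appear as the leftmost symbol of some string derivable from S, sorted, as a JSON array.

Compute FIRST by fixpoint:
[1]
  A via A→b c: +{b}
  B via B→a: +{a}
  B via B→b: +{b}
  S via S→A: +{b}
  S via S→a a: +{a}
  FIRST(S)={a,b}  FIRST(A)={b}  FIRST(B)={a,b}
[2]
  A via A→B c: +{a}
  FIRST(S)={a,b}  FIRST(A)={a,b}  FIRST(B)={a,b}
[3] (stable)
  FIRST(S)={a,b}  FIRST(A)={a,b}  FIRST(B)={a,b}

FIRST(S) = ["a", "b"]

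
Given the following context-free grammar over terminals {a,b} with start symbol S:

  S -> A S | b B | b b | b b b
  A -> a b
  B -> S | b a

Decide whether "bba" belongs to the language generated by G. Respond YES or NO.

Convert to CNF:
  S -> A S | T1 B | T1 T1 | T1 X3
  A -> T0 T1
  B -> A S | T1 B | T1 T0 | T1 T1 | T1 X2
  T0 -> a
  T1 -> b
  X2 -> T1 T1
  X3 -> T1 T1

CYK table (by increasing span):
  T[0,0] 'b' = {T1}  orig:{}
  T[1,1] 'b' = {T1}  orig:{}
  T[2,2] 'a' = {T0}  orig:{}
  T[0,1] 'bb' = {B,S,X2,X3}  orig:{B,S}
  T[1,2] 'ba' = {B}
  T[0,2] 'bba' = {B,S}

S ∈ T[0,2] ⇒ YES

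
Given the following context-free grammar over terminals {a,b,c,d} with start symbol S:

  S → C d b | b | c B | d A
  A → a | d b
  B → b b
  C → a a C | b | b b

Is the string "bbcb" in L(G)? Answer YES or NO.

Convert to CNF:
  S -> C X5 | T0 A | T3 B | b
  A -> T0 T1 | a
  B -> T1 T1
  C -> T1 T1 | T2 X4 | b
  T0 -> d
  T1 -> b
  T2 -> a
  T3 -> c
  X4 -> T2 C
  X5 -> T0 T1

CYK fill:
  [0..0]={C,S,T1}  "b"  orig:{C,S}
  [1..1]={C,S,T1}  "b"  orig:{C,S}
  [2..2]={T3}  "c"  orig:{}
  [3..3]={C,S,T1}  "b"  orig:{C,S}
  [0..1]={B,C}  "bb"
  [1..2]=∅  "bc"
  [2..3]=∅  "cb"
  [0..2]=∅  "bbc"
  [1..3]=∅  "bcb"
  [0..3]=∅  "bbcb"

S ∉ T[0,3] ⇒ NO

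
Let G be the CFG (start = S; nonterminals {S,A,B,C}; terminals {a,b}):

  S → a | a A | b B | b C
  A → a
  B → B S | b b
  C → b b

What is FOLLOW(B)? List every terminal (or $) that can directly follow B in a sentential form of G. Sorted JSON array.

FIRST iteration:
round 1:
  A via A→a: +{a}
  B via B→b b: +{b}
  C via C→b b: +{b}
  S via S→a: +{a}
  S via S→b B: +{b}
  FIRST(S)={a,b}  FIRST(A)={a}  FIRST(B)={b}  FIRST(C)={b}
round 2: (stable)
  FIRST(S)={a,b}  FIRST(A)={a}  FIRST(B)={b}  FIRST(C)={b}

FOLLOW iteration:
initialize: $ ∈ FOLLOW(S)
iter 1:
  B→B S: FOLLOW(B) ⊇ FIRST(S) = {a,b}; new: +{a,b}
  B→B S: FOLLOW(S) ⊇ FOLLOW(B) ⊇ {a,b}; new: +{a,b}
  S→a A: FOLLOW(A) ⊇ FOLLOW(S) ⊇ {$,a,b}; new: +{$,a,b}
  S→b B: FOLLOW(B) ⊇ FOLLOW(S) ⊇ {$,a,b}; new: +{$}
  S→b C: FOLLOW(C) ⊇ FOLLOW(S) ⊇ {$,a,b}; new: +{$,a,b}
  FOLLOW[S]={$,a,b}  FOLLOW[A]={$,a,b}  FOLLOW[B]={$,a,b}  FOLLOW[C]={$,a,b}
iter 2: (stable)
  FOLLOW[S]={$,a,b}  FOLLOW[A]={$,a,b}  FOLLOW[B]={$,a,b}  FOLLOW[C]={$,a,b}

FOLLOW(B) = ["$", "a", "b"]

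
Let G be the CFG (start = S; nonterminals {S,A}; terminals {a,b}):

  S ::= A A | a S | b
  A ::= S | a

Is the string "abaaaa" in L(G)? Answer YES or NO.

CNF form of G:
  S -> A A | T0 S | b
  A -> A A | T0 S | a | b
  T0 -> a

Fill CYK table bottom-up:
  cell(0,0) a: {A,T0}  orig:{A}
  cell(1,1) b: {A,S}
  cell(2,2) a: {A,T0}  orig:{A}
  cell(3,3) a: {A,T0}  orig:{A}
  cell(4,4) a: {A,T0}  orig:{A}
  cell(5,5) a: {A,T0}  orig:{A}
  cell(0,1) ab: {A,S}
  cell(1,2) ba: {A,S}
  cell(2,3) aa: {A,S}
  cell(3,4) aa: {A,S}
  cell(4,5) aa: {A,S}
  cell(0,2) aba: {A,S}
  cell(1,3) baa: {A,S}
  cell(2,4) aaa: {A,S}
  cell(3,5) aaa: {A,S}
  cell(0,3) abaa: {A,S}
  cell(1,4) baaa: {A,S}
  cell(2,5) aaaa: {A,S}
  cell(0,4) abaaa: {A,S}
  cell(1,5) baaaa: {A,S}
  cell(0,5) abaaaa: {A,S}

S ∈ T[0,5] ⇒ YES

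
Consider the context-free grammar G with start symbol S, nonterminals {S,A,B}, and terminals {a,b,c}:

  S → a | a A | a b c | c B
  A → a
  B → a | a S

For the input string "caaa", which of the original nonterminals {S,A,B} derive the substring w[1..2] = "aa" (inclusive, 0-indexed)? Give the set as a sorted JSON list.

CNF form of G:
  S -> T0 A | T0 X3 | T2 B | a
  A -> a
  B -> T0 S | a
  T0 -> a
  T1 -> b
  T2 -> c
  X3 -> T1 T2

CYK fill (cells [i..j] with 1 ≤ i ≤ j ≤ 2 only):
  T[1,1] 'a' = {A,B,S,T0}  orig:{A,B,S}
  T[2,2] 'a' = {A,B,S,T0}  orig:{A,B,S}
  T[1,2] 'aa' = {B,S}

Original NTs in T[1,2] deriving "aa": ["B", "S"]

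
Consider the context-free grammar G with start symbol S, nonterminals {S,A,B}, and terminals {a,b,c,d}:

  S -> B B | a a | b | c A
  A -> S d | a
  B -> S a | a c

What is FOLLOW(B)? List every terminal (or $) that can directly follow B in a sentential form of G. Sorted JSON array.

Compute FIRST by fixpoint:
[1]
  A via A→a: +{a}
  B via B→a c: +{a}
  S via S→B B: +{a}
  S via S→b: +{b}
  S via S→c A: +{c}
  S: {a,b,c}  A: {a}  B: {a}
[2]
  A via A→S d: +{b,c}
  B via B→S a: +{b,c}
  S: {a,b,c}  A: {a,b,c}  B: {a,b,c}
[3] (no change)
  S: {a,b,c}  A: {a,b,c}  B: {a,b,c}

Compute FOLLOW by fixpoint:
seed FOLLOW(S) with $
iter 1:
  A→S d: FOLLOW(S) ⊇ FIRST(d) = {d}; new: +{d}
  B→S a: FOLLOW(S) ⊇ FIRST(a) = {a}; new: +{a}
  S→B B: FOLLOW(B) ⊇ FIRST(B) = {a,b,c}; new: +{a,b,c}
  S→B B: FOLLOW(B) ⊇ FOLLOW(S) ⊇ {$,a,d}; new: +{$,d}
  S→c A: FOLLOW(A) ⊇ FOLLOW(S) ⊇ {$,a,d}; new: +{$,a,d}
  FOLLOW(S)={$,a,d}  FOLLOW(A)={$,a,d}  FOLLOW(B)={$,a,b,c,d}
iter 2: (no change)
  FOLLOW(S)={$,a,d}  FOLLOW(A)={$,a,d}  FOLLOW(B)={$,a,b,c,d}

FOLLOW(B) = ["$", "a", "b", "c", "d"]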